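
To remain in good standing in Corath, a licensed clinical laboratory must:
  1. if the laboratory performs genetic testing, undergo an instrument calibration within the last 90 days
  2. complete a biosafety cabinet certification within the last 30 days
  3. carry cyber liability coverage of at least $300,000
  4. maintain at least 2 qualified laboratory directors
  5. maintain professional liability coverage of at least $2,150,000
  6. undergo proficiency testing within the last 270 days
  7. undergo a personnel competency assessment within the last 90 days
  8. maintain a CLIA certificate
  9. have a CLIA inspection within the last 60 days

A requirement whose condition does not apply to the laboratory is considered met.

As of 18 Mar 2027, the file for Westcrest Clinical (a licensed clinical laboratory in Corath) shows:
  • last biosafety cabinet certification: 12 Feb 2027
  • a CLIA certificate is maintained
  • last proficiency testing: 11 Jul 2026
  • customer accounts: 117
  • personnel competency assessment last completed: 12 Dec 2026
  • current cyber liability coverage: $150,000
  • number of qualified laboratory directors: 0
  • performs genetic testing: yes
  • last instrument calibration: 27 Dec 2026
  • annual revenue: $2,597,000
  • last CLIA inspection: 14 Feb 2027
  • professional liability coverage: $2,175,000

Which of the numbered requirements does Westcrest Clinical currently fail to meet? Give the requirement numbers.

2, 3, 4, 7

1. condition 'performs genetic testing' holds; instrument calibration 81 days ago vs limit 90 → met
2. biosafety cabinet certification 34 days ago vs limit 30 → not met
3. cyber liability coverage $150,000 < $300,000 → not met
4. qualified laboratory directors 0 < 2 → not met
5. professional liability coverage $2,175,000 ≥ $2,150,000 → met
6. proficiency testing 250 days ago vs limit 270 → met
7. personnel competency assessment 96 days ago vs limit 90 → not met
8. CLIA certificate present → met
9. CLIA inspection 32 days ago vs limit 60 → met
Not met: 2, 3, 4, 7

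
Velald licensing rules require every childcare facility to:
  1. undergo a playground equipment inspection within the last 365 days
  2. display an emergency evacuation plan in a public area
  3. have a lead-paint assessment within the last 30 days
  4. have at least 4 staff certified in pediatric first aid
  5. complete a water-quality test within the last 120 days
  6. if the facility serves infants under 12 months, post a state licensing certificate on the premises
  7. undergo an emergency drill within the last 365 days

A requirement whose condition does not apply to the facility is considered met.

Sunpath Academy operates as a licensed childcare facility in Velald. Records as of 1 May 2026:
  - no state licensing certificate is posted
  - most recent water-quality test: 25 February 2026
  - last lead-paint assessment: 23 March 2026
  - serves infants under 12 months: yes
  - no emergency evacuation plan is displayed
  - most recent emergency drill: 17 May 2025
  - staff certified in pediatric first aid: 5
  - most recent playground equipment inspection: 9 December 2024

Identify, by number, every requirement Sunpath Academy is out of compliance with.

1. playground equipment inspection 508 days ago vs limit 365 → not met
2. emergency evacuation plan absent → not met
3. lead-paint assessment 39 days ago vs limit 30 → not met
4. staff certified in pediatric first aid 5 ≥ 4 → met
5. water-quality test 65 days ago vs limit 120 → met
6. condition 'serves infants under 12 months' holds; state licensing certificate absent → not met
7. emergency drill 349 days ago vs limit 365 → met
Not met: 1, 2, 3, 6

1, 2, 3, 6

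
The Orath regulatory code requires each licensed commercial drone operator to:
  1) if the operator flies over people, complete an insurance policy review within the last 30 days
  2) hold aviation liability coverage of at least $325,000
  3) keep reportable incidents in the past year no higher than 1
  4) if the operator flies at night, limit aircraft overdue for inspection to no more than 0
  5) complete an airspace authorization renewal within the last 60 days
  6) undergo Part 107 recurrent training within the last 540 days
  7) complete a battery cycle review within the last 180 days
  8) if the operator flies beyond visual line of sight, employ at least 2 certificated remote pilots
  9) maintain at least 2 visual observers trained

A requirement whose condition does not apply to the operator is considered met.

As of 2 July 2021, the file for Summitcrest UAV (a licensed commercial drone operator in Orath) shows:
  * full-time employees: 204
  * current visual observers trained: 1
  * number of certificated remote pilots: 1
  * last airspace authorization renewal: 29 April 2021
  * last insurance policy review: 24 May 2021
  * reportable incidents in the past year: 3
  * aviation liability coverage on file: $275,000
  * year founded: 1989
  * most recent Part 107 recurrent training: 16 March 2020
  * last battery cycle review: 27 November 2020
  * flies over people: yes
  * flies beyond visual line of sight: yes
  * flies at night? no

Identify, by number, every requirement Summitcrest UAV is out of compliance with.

1, 2, 3, 5, 7, 8, 9

1. condition 'flies over people' holds; insurance policy review 39 days ago vs limit 30 → not met
2. aviation liability coverage $275,000 < $325,000 → not met
3. reportable incidents in the past year 3 > 1 → not met
4. condition 'flies at night' does not hold → requirement n/a → met
5. airspace authorization renewal 64 days ago vs limit 60 → not met
6. Part 107 recurrent training 473 days ago vs limit 540 → met
7. battery cycle review 217 days ago vs limit 180 → not met
8. condition 'flies beyond visual line of sight' holds; certificated remote pilots 1 < 2 → not met
9. visual observers trained 1 < 2 → not met
Not met: 1, 2, 3, 5, 7, 8, 9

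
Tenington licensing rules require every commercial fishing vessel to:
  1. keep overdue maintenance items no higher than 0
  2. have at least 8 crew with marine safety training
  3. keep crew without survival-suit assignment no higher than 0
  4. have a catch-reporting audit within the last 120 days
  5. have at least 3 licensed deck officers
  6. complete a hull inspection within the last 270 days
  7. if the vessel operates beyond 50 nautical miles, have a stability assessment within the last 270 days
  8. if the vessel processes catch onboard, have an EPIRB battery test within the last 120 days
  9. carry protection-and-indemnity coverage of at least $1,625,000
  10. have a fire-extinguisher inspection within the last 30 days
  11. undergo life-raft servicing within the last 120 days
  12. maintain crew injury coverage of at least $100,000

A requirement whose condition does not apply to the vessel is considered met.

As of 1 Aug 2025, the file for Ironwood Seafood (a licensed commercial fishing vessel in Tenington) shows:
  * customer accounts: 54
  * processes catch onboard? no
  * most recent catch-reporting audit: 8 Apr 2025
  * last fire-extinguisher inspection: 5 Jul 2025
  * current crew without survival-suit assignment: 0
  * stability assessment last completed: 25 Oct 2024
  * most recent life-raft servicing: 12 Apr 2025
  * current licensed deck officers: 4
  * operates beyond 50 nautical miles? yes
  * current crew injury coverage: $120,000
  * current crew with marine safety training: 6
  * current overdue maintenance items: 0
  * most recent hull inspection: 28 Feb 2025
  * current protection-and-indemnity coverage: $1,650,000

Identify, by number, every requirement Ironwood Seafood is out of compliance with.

2, 7

1. overdue maintenance items 0 ≤ 0 → met
2. crew with marine safety training 6 < 8 → not met
3. crew without survival-suit assignment 0 ≤ 0 → met
4. catch-reporting audit 115 days ago vs limit 120 → met
5. licensed deck officers 4 ≥ 3 → met
6. hull inspection 154 days ago vs limit 270 → met
7. condition 'operates beyond 50 nautical miles' holds; stability assessment 280 days ago vs limit 270 → not met
8. condition 'processes catch onboard' does not hold → requirement n/a → met
9. protection-and-indemnity coverage $1,650,000 ≥ $1,625,000 → met
10. fire-extinguisher inspection 27 days ago vs limit 30 → met
11. life-raft servicing 111 days ago vs limit 120 → met
12. crew injury coverage $120,000 ≥ $100,000 → met
Not met: 2, 7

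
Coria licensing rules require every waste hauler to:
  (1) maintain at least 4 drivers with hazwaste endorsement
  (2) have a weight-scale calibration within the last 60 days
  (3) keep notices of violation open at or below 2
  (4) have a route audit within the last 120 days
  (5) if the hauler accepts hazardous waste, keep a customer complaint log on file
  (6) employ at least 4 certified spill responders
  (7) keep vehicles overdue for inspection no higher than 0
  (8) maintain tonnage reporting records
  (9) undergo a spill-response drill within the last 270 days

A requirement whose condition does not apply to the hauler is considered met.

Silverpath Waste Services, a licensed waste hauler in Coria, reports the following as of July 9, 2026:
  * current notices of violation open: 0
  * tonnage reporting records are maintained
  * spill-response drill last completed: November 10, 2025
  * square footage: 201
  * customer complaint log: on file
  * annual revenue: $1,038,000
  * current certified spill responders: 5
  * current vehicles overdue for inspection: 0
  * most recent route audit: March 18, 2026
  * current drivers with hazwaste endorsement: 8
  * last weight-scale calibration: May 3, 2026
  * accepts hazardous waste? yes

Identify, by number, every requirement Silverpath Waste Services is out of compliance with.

1. drivers with hazwaste endorsement 8 ≥ 4 → met
2. weight-scale calibration 67 days ago vs limit 60 → not met
3. notices of violation open 0 ≤ 2 → met
4. route audit 113 days ago vs limit 120 → met
5. condition 'accepts hazardous waste' holds; customer complaint log present → met
6. certified spill responders 5 ≥ 4 → met
7. vehicles overdue for inspection 0 ≤ 0 → met
8. tonnage reporting records present → met
9. spill-response drill 241 days ago vs limit 270 → met
Not met: 2

2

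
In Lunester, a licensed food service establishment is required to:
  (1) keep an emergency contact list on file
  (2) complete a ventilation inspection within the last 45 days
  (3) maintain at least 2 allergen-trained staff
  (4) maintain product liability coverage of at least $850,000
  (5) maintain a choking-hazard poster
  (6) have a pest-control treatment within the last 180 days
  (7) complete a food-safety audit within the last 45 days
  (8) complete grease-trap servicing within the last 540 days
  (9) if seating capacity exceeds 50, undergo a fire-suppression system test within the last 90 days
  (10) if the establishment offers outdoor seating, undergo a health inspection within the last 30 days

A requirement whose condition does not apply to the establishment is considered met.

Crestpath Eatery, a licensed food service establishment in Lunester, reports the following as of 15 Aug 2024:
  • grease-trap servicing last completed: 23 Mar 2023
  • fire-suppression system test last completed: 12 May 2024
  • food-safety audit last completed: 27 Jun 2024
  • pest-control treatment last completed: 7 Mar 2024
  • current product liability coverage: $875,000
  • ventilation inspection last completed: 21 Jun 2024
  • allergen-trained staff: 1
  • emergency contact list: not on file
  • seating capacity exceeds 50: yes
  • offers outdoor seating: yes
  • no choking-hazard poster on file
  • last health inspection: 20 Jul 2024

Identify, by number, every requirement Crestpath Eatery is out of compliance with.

1. emergency contact list absent → not met
2. ventilation inspection 55 days ago vs limit 45 → not met
3. allergen-trained staff 1 < 2 → not met
4. product liability coverage $875,000 ≥ $850,000 → met
5. choking-hazard poster absent → not met
6. pest-control treatment 161 days ago vs limit 180 → met
7. food-safety audit 49 days ago vs limit 45 → not met
8. grease-trap servicing 511 days ago vs limit 540 → met
9. condition 'seating capacity exceeds 50' holds; fire-suppression system test 95 days ago vs limit 90 → not met
10. condition 'offers outdoor seating' holds; health inspection 26 days ago vs limit 30 → met
Not met: 1, 2, 3, 5, 7, 9

1, 2, 3, 5, 7, 9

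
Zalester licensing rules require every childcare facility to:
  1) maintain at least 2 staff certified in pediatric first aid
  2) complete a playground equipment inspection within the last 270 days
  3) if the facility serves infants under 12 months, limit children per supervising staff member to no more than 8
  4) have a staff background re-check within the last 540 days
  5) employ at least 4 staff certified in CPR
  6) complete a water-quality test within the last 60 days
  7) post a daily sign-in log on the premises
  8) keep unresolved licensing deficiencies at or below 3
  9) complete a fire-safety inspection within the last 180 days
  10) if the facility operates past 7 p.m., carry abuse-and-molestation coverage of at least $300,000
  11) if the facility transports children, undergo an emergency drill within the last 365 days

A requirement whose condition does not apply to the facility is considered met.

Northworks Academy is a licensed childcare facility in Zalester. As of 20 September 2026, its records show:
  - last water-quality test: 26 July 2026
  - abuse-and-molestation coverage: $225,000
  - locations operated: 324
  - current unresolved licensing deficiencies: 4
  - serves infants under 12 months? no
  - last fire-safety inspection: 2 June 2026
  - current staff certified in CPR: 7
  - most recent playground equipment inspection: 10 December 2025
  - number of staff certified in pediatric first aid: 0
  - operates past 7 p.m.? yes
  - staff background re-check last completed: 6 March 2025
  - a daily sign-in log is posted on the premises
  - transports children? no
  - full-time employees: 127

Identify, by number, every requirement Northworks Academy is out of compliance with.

1, 2, 4, 8, 10

1. staff certified in pediatric first aid 0 < 2 → not met
2. playground equipment inspection 284 days ago vs limit 270 → not met
3. condition 'serves infants under 12 months' does not hold → requirement n/a → met
4. staff background re-check 563 days ago vs limit 540 → not met
5. staff certified in CPR 7 ≥ 4 → met
6. water-quality test 56 days ago vs limit 60 → met
7. daily sign-in log present → met
8. unresolved licensing deficiencies 4 > 3 → not met
9. fire-safety inspection 110 days ago vs limit 180 → met
10. condition 'operates past 7 p.m.' holds; abuse-and-molestation coverage $225,000 < $300,000 → not met
11. condition 'transports children' does not hold → requirement n/a → met
Not met: 1, 2, 4, 8, 10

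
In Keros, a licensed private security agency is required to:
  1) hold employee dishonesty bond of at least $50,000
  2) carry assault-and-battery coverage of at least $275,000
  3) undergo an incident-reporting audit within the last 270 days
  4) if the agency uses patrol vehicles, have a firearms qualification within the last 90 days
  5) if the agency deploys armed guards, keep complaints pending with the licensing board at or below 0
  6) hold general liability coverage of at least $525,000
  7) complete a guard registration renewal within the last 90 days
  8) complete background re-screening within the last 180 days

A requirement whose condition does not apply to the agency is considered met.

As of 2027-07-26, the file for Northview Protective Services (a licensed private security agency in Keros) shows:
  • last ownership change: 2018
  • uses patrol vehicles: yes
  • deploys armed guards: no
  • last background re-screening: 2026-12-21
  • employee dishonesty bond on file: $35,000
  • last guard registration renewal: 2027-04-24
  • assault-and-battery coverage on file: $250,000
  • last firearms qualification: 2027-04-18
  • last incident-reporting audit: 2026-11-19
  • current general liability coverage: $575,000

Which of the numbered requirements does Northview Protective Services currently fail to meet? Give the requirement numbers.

1. employee dishonesty bond $35,000 < $50,000 → not met
2. assault-and-battery coverage $250,000 < $275,000 → not met
3. incident-reporting audit 249 days ago vs limit 270 → met
4. condition 'uses patrol vehicles' holds; firearms qualification 99 days ago vs limit 90 → not met
5. condition 'deploys armed guards' does not hold → requirement n/a → met
6. general liability coverage $575,000 ≥ $525,000 → met
7. guard registration renewal 93 days ago vs limit 90 → not met
8. background re-screening 217 days ago vs limit 180 → not met
Not met: 1, 2, 4, 7, 8

1, 2, 4, 7, 8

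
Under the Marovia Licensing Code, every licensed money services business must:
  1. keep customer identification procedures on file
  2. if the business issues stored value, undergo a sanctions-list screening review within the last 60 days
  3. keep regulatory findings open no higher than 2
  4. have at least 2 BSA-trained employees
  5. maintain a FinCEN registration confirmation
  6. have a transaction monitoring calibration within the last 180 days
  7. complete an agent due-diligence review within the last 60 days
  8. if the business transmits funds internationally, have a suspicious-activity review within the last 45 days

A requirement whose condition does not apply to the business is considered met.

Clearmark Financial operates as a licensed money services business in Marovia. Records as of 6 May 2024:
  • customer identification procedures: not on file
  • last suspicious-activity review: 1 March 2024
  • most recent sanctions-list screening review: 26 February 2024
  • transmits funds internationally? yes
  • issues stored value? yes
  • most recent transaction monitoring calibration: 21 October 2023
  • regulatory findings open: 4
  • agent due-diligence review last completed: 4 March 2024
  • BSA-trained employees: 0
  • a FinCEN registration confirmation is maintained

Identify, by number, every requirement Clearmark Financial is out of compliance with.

1, 2, 3, 4, 6, 7, 8

1. customer identification procedures absent → not met
2. condition 'issues stored value' holds; sanctions-list screening review 70 days ago vs limit 60 → not met
3. regulatory findings open 4 > 2 → not met
4. BSA-trained employees 0 < 2 → not met
5. FinCEN registration confirmation present → met
6. transaction monitoring calibration 198 days ago vs limit 180 → not met
7. agent due-diligence review 63 days ago vs limit 60 → not met
8. condition 'transmits funds internationally' holds; suspicious-activity review 66 days ago vs limit 45 → not met
Not met: 1, 2, 3, 4, 6, 7, 8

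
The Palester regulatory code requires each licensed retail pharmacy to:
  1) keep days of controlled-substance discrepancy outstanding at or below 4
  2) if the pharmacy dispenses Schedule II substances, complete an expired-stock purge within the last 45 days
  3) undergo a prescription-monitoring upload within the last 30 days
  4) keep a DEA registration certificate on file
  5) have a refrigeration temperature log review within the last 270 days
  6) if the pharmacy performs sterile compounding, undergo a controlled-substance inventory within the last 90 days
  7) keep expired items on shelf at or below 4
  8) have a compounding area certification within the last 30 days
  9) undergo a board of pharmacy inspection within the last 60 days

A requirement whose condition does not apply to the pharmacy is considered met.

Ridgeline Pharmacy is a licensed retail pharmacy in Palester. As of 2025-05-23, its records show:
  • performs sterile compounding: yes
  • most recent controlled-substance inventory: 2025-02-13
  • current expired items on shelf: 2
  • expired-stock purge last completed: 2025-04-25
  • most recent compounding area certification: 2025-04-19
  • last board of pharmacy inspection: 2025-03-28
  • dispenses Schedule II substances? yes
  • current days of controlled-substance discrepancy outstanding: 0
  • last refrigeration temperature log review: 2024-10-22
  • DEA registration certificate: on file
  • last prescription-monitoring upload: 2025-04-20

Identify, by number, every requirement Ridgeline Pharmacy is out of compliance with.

1. days of controlled-substance discrepancy outstanding 0 ≤ 4 → met
2. condition 'dispenses Schedule II substances' holds; expired-stock purge 28 days ago vs limit 45 → met
3. prescription-monitoring upload 33 days ago vs limit 30 → not met
4. DEA registration certificate present → met
5. refrigeration temperature log review 213 days ago vs limit 270 → met
6. condition 'performs sterile compounding' holds; controlled-substance inventory 99 days ago vs limit 90 → not met
7. expired items on shelf 2 ≤ 4 → met
8. compounding area certification 34 days ago vs limit 30 → not met
9. board of pharmacy inspection 56 days ago vs limit 60 → met
Not met: 3, 6, 8

3, 6, 8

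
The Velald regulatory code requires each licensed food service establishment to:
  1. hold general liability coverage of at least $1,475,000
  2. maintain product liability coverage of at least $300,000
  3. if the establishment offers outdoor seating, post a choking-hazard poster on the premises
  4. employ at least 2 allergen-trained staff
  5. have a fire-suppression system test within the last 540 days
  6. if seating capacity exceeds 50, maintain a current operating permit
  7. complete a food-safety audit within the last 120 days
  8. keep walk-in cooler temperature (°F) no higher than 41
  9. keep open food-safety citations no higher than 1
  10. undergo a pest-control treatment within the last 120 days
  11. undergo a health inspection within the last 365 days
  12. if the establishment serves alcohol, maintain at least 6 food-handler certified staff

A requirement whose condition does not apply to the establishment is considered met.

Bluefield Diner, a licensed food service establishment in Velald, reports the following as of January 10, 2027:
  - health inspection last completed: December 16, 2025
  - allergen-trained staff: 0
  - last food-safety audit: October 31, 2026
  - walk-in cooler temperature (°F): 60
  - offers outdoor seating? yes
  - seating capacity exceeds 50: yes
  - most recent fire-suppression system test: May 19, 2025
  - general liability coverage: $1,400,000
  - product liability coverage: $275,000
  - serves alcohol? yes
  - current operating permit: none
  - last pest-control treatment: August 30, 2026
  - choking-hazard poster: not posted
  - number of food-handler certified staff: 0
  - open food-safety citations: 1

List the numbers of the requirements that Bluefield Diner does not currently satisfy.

1. general liability coverage $1,400,000 < $1,475,000 → not met
2. product liability coverage $275,000 < $300,000 → not met
3. condition 'offers outdoor seating' holds; choking-hazard poster absent → not met
4. allergen-trained staff 0 < 2 → not met
5. fire-suppression system test 601 days ago vs limit 540 → not met
6. condition 'seating capacity exceeds 50' holds; current operating permit absent → not met
7. food-safety audit 71 days ago vs limit 120 → met
8. walk-in cooler temperature (°F) 60 > 41 → not met
9. open food-safety citations 1 ≤ 1 → met
10. pest-control treatment 133 days ago vs limit 120 → not met
11. health inspection 390 days ago vs limit 365 → not met
12. condition 'serves alcohol' holds; food-handler certified staff 0 < 6 → not met
Not met: 1, 2, 3, 4, 5, 6, 8, 10, 11, 12

1, 2, 3, 4, 5, 6, 8, 10, 11, 12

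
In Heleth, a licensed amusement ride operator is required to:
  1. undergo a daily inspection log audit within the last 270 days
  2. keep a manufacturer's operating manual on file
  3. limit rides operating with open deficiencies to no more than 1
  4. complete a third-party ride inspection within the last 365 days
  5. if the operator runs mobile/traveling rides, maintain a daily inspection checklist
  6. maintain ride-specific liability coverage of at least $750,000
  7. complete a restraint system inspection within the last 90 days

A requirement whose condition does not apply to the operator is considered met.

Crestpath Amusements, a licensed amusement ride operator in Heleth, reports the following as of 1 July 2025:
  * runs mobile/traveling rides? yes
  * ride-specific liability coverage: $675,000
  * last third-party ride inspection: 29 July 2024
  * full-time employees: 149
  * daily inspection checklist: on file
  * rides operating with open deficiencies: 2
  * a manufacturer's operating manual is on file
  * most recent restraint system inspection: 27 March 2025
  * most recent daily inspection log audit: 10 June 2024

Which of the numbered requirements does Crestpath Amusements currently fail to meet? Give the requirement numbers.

1. daily inspection log audit 386 days ago vs limit 270 → not met
2. manufacturer's operating manual present → met
3. rides operating with open deficiencies 2 > 1 → not met
4. third-party ride inspection 337 days ago vs limit 365 → met
5. condition 'runs mobile/traveling rides' holds; daily inspection checklist present → met
6. ride-specific liability coverage $675,000 < $750,000 → not met
7. restraint system inspection 96 days ago vs limit 90 → not met
Not met: 1, 3, 6, 7

1, 3, 6, 7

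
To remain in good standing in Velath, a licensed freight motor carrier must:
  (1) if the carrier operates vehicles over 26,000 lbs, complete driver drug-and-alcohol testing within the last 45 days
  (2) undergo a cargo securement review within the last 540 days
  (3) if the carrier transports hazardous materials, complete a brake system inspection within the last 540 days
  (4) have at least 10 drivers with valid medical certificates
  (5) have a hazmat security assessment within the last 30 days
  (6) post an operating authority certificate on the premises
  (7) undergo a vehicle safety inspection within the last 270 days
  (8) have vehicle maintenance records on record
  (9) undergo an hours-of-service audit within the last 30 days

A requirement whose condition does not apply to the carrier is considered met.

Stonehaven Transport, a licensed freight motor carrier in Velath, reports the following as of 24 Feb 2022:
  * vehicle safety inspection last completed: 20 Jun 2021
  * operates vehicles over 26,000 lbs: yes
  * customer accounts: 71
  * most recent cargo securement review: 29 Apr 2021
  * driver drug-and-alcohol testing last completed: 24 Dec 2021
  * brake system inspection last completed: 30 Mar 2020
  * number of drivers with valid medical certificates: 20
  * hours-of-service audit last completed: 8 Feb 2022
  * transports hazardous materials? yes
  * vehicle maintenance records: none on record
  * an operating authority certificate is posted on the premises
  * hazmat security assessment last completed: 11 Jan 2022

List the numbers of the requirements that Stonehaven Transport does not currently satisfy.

1. condition 'operates vehicles over 26,000 lbs' holds; driver drug-and-alcohol testing 62 days ago vs limit 45 → not met
2. cargo securement review 301 days ago vs limit 540 → met
3. condition 'transports hazardous materials' holds; brake system inspection 696 days ago vs limit 540 → not met
4. drivers with valid medical certificates 20 ≥ 10 → met
5. hazmat security assessment 44 days ago vs limit 30 → not met
6. operating authority certificate present → met
7. vehicle safety inspection 249 days ago vs limit 270 → met
8. vehicle maintenance records absent → not met
9. hours-of-service audit 16 days ago vs limit 30 → met
Not met: 1, 3, 5, 8

1, 3, 5, 8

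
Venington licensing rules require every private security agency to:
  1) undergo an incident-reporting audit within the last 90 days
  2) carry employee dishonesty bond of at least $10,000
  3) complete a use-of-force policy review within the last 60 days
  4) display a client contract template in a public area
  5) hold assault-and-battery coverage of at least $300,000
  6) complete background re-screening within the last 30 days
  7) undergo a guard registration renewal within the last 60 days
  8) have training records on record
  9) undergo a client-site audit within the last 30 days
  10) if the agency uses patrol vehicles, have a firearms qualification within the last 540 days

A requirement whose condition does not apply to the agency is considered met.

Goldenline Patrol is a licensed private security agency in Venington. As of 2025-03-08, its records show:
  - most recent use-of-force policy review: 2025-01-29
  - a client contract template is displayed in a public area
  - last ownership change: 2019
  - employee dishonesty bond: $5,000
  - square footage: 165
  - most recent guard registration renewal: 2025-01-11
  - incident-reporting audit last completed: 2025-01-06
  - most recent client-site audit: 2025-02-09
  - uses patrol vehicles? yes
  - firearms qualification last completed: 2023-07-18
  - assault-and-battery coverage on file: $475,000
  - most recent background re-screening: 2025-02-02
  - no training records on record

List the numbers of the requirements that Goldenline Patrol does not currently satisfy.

2, 6, 8, 10

1. incident-reporting audit 61 days ago vs limit 90 → met
2. employee dishonesty bond $5,000 < $10,000 → not met
3. use-of-force policy review 38 days ago vs limit 60 → met
4. client contract template present → met
5. assault-and-battery coverage $475,000 ≥ $300,000 → met
6. background re-screening 34 days ago vs limit 30 → not met
7. guard registration renewal 56 days ago vs limit 60 → met
8. training records absent → not met
9. client-site audit 27 days ago vs limit 30 → met
10. condition 'uses patrol vehicles' holds; firearms qualification 599 days ago vs limit 540 → not met
Not met: 2, 6, 8, 10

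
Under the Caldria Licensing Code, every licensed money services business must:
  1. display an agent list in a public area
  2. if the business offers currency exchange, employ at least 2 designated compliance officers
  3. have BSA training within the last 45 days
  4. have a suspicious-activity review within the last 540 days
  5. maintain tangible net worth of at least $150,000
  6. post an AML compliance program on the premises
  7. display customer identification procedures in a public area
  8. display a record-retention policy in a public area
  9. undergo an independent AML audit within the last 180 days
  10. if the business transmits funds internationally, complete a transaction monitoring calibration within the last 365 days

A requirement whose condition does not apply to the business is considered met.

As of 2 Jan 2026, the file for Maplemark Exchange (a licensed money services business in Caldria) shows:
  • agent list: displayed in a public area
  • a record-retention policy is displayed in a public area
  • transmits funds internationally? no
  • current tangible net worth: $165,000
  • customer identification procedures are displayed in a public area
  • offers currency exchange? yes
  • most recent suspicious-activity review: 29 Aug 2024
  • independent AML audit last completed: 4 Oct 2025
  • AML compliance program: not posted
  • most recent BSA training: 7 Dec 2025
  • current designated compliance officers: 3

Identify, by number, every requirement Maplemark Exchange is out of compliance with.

6

1. agent list present → met
2. condition 'offers currency exchange' holds; designated compliance officers 3 ≥ 2 → met
3. BSA training 26 days ago vs limit 45 → met
4. suspicious-activity review 491 days ago vs limit 540 → met
5. tangible net worth $165,000 ≥ $150,000 → met
6. AML compliance program absent → not met
7. customer identification procedures present → met
8. record-retention policy present → met
9. independent AML audit 90 days ago vs limit 180 → met
10. condition 'transmits funds internationally' does not hold → requirement n/a → met
Not met: 6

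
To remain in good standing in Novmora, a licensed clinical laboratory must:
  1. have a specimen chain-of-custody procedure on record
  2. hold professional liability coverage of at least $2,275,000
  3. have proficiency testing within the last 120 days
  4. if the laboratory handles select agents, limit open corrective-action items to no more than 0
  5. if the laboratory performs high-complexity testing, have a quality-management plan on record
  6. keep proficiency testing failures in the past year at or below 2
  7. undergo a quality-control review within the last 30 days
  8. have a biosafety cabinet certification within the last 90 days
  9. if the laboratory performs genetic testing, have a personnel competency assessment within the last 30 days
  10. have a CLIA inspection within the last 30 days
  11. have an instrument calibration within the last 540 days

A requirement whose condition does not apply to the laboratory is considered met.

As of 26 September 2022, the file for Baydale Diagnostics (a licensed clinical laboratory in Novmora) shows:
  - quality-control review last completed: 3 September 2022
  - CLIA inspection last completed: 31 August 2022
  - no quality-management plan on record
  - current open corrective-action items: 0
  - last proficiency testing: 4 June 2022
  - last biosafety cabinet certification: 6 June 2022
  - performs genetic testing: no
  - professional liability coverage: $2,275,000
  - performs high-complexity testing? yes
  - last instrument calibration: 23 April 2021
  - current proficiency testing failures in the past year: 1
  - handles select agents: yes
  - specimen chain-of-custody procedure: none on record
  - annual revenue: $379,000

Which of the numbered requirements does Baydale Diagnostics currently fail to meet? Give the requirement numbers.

1, 5, 8

1. specimen chain-of-custody procedure absent → not met
2. professional liability coverage $2,275,000 ≥ $2,275,000 → met
3. proficiency testing 114 days ago vs limit 120 → met
4. condition 'handles select agents' holds; open corrective-action items 0 ≤ 0 → met
5. condition 'performs high-complexity testing' holds; quality-management plan absent → not met
6. proficiency testing failures in the past year 1 ≤ 2 → met
7. quality-control review 23 days ago vs limit 30 → met
8. biosafety cabinet certification 112 days ago vs limit 90 → not met
9. condition 'performs genetic testing' does not hold → requirement n/a → met
10. CLIA inspection 26 days ago vs limit 30 → met
11. instrument calibration 521 days ago vs limit 540 → met
Not met: 1, 5, 8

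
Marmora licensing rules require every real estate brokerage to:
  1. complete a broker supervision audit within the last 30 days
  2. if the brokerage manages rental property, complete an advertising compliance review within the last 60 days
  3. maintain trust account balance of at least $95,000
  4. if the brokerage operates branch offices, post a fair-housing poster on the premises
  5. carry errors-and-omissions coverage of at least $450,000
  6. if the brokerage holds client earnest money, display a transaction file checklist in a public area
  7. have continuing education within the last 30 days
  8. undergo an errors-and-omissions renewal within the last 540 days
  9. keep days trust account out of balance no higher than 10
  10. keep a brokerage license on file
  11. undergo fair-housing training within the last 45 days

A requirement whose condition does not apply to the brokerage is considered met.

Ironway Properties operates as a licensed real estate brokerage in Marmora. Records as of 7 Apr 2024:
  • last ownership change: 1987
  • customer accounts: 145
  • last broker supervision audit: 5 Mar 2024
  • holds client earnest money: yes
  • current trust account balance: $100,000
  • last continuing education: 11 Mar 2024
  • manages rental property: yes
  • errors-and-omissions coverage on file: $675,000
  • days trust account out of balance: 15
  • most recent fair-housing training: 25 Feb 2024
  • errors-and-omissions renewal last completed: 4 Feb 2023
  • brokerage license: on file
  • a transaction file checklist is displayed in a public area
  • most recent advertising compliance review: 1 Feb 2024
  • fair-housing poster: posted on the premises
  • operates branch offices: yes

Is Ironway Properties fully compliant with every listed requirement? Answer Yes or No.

1. broker supervision audit 33 days ago vs limit 30 → not met
2. condition 'manages rental property' holds; advertising compliance review 66 days ago vs limit 60 → not met
3. trust account balance $100,000 ≥ $95,000 → met
4. condition 'operates branch offices' holds; fair-housing poster present → met
5. errors-and-omissions coverage $675,000 ≥ $450,000 → met
6. condition 'holds client earnest money' holds; transaction file checklist present → met
7. continuing education 27 days ago vs limit 30 → met
8. errors-and-omissions renewal 428 days ago vs limit 540 → met
9. days trust account out of balance 15 > 10 → not met
10. brokerage license present → met
11. fair-housing training 42 days ago vs limit 45 → met
Not met: 1, 2, 9

No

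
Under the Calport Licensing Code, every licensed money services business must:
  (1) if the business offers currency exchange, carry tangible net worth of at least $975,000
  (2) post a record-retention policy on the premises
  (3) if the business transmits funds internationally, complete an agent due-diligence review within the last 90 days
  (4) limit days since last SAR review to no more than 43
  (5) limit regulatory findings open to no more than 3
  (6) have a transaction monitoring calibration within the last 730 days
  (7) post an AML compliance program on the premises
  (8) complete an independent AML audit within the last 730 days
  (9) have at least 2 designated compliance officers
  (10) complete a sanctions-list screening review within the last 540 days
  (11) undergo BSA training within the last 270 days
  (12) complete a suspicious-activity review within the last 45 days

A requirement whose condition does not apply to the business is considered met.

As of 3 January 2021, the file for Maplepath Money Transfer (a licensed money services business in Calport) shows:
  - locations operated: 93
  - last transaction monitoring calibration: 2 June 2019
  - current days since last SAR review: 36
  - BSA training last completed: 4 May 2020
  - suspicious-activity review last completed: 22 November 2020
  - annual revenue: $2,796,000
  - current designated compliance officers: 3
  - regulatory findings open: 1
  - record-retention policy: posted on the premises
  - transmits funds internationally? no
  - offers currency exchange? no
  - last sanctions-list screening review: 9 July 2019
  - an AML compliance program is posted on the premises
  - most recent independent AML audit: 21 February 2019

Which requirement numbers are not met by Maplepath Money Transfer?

10

1. condition 'offers currency exchange' does not hold → requirement n/a → met
2. record-retention policy present → met
3. condition 'transmits funds internationally' does not hold → requirement n/a → met
4. days since last SAR review 36 ≤ 43 → met
5. regulatory findings open 1 ≤ 3 → met
6. transaction monitoring calibration 581 days ago vs limit 730 → met
7. AML compliance program present → met
8. independent AML audit 682 days ago vs limit 730 → met
9. designated compliance officers 3 ≥ 2 → met
10. sanctions-list screening review 544 days ago vs limit 540 → not met
11. BSA training 244 days ago vs limit 270 → met
12. suspicious-activity review 42 days ago vs limit 45 → met
Not met: 10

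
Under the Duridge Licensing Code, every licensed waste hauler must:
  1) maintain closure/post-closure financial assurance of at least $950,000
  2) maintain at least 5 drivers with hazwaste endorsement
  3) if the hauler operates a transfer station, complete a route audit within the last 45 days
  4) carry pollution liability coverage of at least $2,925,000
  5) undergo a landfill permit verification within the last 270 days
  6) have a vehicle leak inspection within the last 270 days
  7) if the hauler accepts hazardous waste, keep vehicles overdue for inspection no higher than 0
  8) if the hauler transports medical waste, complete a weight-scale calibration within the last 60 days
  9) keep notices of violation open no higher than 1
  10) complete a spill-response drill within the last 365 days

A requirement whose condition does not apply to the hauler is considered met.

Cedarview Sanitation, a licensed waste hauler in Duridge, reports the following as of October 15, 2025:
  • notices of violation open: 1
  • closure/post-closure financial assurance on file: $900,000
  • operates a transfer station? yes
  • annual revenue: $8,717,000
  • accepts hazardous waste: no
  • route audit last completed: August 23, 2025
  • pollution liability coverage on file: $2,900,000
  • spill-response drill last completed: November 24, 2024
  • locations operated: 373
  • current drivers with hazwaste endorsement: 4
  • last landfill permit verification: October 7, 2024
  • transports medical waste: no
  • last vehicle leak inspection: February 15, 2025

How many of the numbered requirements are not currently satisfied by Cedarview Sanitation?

1. closure/post-closure financial assurance $900,000 < $950,000 → not met
2. drivers with hazwaste endorsement 4 < 5 → not met
3. condition 'operates a transfer station' holds; route audit 53 days ago vs limit 45 → not met
4. pollution liability coverage $2,900,000 < $2,925,000 → not met
5. landfill permit verification 373 days ago vs limit 270 → not met
6. vehicle leak inspection 242 days ago vs limit 270 → met
7. condition 'accepts hazardous waste' does not hold → requirement n/a → met
8. condition 'transports medical waste' does not hold → requirement n/a → met
9. notices of violation open 1 ≤ 1 → met
10. spill-response drill 325 days ago vs limit 365 → met
Not met: 5 of 10

5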